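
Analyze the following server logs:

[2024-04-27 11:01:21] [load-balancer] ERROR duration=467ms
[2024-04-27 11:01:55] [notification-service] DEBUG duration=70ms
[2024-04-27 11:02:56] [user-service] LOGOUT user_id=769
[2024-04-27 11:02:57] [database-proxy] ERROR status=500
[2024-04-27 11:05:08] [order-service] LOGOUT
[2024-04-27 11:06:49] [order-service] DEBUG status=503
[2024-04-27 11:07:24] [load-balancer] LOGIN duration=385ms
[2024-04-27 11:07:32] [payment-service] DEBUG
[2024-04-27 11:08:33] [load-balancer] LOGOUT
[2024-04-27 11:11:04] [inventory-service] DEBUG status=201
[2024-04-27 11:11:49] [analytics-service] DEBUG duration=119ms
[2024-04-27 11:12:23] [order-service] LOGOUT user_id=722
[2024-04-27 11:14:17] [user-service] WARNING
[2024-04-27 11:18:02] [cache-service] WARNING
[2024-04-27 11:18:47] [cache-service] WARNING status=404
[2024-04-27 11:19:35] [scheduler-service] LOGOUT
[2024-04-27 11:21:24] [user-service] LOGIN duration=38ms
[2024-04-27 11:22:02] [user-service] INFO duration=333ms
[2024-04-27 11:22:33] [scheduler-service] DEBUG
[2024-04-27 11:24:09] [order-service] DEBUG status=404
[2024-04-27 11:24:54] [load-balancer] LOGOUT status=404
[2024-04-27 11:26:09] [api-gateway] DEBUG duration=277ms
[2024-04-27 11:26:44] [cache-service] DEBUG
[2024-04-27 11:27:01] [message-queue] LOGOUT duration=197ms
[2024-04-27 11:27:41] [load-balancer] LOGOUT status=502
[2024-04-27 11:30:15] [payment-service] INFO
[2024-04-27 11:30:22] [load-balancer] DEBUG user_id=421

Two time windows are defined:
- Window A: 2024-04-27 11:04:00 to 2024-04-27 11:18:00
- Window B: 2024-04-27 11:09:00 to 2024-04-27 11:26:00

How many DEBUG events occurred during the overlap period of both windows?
2

To find overlap events:

1. Window A: 2024-04-27 11:04:00 to 2024-04-27 11:18:00
2. Window B: 2024-04-27 11:09:00 to 2024-04-27 11:26:00
3. Overlap period: 2024-04-27 11:09:00 to 2024-04-27 11:18:00
4. Count DEBUG events in overlap: 2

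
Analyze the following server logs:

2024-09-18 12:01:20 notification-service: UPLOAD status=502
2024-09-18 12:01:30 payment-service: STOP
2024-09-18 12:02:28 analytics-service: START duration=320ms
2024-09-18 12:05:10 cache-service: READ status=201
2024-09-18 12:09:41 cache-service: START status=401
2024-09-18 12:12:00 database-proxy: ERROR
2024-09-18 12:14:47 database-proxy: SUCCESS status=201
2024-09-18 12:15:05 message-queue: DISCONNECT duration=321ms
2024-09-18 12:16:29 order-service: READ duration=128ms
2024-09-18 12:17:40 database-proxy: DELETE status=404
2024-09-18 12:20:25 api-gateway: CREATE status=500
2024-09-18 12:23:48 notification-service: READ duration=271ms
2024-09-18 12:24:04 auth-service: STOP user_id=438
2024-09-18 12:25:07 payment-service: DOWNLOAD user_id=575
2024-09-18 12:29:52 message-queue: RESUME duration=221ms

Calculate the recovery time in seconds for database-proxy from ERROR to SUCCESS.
167

To calculate recovery time:

1. Find ERROR event for database-proxy: 2024-09-18 12:12:00
2. Find next SUCCESS event for database-proxy: 2024-09-18 12:14:47
3. Recovery time: 2024-09-18 12:14:47 - 2024-09-18 12:12:00 = 167 seconds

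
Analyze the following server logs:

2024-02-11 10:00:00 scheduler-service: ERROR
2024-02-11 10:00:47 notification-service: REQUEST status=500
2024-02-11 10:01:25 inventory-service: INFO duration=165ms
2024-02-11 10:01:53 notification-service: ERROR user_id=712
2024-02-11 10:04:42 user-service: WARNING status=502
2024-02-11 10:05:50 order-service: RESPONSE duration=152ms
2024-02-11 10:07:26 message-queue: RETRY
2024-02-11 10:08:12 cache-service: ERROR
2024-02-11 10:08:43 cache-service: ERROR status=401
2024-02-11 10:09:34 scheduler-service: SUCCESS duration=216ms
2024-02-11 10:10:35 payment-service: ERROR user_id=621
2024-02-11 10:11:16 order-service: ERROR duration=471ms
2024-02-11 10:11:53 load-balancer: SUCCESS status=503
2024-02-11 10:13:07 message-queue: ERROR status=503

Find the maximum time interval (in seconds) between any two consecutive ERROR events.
379

To find the longest gap:

1. Extract all ERROR events in chronological order
2. Calculate time differences between consecutive events
3. Find the maximum difference
4. Longest gap: 379 seconds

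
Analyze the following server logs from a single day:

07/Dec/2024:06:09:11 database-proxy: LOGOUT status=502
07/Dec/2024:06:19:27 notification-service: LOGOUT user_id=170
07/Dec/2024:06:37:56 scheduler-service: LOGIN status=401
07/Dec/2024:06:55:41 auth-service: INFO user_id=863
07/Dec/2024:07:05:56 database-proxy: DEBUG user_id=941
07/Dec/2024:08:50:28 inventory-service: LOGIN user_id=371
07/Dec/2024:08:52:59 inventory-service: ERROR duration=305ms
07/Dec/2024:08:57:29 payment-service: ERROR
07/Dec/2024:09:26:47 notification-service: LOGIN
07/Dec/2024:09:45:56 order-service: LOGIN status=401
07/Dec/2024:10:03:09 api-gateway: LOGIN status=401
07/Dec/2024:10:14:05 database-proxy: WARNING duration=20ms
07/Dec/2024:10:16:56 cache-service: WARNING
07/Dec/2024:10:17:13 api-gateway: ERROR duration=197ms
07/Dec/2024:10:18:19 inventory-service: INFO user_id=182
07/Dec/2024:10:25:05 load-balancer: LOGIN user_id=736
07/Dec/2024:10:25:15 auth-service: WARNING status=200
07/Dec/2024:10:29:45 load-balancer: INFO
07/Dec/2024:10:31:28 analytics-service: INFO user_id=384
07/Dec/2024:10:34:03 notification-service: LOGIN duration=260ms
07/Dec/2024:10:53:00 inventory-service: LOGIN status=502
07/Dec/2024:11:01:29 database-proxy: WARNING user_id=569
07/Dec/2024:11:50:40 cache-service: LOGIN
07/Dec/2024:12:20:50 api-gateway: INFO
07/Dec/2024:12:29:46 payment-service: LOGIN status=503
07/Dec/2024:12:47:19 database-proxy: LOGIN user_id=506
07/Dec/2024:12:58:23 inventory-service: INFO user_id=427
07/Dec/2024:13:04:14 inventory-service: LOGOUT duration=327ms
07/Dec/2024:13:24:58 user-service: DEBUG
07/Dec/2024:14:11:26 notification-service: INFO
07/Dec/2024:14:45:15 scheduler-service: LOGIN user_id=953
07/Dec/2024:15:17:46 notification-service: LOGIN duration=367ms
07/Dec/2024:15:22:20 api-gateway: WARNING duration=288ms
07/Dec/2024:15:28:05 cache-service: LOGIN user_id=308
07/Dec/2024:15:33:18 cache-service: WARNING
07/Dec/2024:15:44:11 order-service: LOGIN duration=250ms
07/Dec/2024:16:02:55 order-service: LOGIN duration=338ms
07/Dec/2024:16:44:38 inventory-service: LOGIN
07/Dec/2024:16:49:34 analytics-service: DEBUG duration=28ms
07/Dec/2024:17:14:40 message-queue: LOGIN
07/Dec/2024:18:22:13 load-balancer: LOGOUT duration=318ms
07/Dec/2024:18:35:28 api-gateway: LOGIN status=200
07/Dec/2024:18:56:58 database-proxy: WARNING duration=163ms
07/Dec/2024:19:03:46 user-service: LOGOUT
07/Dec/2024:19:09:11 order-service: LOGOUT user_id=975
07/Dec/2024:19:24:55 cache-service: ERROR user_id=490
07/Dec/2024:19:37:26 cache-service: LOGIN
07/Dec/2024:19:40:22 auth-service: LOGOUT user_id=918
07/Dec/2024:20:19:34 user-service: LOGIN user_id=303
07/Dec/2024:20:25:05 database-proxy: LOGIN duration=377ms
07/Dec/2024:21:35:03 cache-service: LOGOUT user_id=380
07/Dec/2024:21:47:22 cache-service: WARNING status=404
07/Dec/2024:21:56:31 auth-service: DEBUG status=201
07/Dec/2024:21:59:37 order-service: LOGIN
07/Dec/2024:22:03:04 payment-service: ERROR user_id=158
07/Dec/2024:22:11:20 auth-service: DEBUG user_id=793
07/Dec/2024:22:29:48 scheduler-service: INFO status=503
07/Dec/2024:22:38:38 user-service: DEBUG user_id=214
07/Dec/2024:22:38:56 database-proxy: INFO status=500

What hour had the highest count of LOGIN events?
10

To find the peak hour:

1. Group all LOGIN events by hour
2. Count events in each hour
3. Find hour with maximum count
4. Peak hour: 10 (with 4 events)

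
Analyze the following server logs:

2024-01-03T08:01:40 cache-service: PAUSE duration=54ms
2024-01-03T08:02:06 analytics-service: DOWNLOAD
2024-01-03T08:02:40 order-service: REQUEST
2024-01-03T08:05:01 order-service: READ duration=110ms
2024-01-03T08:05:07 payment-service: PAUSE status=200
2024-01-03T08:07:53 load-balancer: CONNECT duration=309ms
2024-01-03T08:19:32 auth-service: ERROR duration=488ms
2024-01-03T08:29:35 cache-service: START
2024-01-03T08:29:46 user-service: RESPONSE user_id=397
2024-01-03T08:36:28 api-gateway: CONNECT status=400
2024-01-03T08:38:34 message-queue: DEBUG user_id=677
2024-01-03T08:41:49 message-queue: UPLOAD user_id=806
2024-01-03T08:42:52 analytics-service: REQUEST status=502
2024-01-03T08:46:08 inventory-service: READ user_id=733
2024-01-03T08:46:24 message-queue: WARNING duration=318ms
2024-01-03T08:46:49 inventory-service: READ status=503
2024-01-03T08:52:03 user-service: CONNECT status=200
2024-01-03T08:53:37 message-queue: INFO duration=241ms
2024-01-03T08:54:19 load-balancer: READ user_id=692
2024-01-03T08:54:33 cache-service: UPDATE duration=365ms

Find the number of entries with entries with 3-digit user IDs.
5

To find matching entries:

1. Pattern to match: entries with 3-digit user IDs
2. Scan each log entry for the pattern
3. Count matches: 5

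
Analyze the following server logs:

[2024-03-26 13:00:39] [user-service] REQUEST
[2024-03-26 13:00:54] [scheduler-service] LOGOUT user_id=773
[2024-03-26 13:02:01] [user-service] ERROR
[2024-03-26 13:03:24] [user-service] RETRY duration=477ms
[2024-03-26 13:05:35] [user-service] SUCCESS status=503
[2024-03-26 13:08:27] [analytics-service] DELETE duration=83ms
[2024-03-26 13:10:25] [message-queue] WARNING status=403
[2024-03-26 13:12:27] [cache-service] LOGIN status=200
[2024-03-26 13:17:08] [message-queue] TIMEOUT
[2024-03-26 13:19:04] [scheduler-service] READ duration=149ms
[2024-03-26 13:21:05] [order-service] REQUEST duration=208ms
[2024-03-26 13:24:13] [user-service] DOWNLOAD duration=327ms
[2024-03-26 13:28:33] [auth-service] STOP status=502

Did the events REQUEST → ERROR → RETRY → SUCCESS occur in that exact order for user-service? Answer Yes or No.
Yes

To verify sequence order:

1. Find all events in sequence REQUEST → ERROR → RETRY → SUCCESS for user-service
2. Extract their timestamps
3. Check if timestamps are in ascending order
4. Result: Yes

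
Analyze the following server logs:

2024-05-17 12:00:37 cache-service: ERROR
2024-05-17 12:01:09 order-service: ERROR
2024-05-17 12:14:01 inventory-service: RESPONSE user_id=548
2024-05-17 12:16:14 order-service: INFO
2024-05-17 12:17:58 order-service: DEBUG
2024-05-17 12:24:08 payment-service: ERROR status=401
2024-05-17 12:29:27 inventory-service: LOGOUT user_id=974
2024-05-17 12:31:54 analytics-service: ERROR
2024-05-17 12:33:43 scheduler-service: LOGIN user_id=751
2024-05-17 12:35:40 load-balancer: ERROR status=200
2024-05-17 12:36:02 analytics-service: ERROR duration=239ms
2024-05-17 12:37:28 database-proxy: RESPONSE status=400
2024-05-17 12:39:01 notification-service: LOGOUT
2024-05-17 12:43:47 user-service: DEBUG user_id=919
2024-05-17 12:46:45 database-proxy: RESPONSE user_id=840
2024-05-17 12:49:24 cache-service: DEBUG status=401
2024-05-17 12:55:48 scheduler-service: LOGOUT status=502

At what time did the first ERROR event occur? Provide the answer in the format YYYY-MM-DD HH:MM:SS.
2024-05-17 12:00:37

To find the first event:

1. Filter for all ERROR events
2. Sort by timestamp
3. Select the first one
4. Timestamp: 2024-05-17 12:00:37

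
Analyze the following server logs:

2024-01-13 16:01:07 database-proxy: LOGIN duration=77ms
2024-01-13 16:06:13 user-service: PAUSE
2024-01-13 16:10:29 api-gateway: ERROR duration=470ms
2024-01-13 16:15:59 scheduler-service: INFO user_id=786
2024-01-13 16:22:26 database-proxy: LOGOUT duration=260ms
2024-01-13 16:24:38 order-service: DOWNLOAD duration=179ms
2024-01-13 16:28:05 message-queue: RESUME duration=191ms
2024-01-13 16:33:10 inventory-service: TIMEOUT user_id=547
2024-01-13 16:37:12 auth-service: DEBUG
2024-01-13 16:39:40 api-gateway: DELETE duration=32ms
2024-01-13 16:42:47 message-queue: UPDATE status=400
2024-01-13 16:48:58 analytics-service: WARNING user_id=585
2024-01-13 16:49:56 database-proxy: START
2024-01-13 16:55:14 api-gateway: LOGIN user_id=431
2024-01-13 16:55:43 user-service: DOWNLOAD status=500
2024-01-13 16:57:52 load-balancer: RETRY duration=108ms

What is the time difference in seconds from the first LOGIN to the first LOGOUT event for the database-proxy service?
1279

To find the time between events:

1. Locate the first LOGIN event for database-proxy: 2024-01-13 16:01:07
2. Locate the first LOGOUT event for database-proxy: 2024-01-13 16:22:26
3. Calculate the difference: 2024-01-13 16:22:26 - 2024-01-13 16:01:07 = 1279 seconds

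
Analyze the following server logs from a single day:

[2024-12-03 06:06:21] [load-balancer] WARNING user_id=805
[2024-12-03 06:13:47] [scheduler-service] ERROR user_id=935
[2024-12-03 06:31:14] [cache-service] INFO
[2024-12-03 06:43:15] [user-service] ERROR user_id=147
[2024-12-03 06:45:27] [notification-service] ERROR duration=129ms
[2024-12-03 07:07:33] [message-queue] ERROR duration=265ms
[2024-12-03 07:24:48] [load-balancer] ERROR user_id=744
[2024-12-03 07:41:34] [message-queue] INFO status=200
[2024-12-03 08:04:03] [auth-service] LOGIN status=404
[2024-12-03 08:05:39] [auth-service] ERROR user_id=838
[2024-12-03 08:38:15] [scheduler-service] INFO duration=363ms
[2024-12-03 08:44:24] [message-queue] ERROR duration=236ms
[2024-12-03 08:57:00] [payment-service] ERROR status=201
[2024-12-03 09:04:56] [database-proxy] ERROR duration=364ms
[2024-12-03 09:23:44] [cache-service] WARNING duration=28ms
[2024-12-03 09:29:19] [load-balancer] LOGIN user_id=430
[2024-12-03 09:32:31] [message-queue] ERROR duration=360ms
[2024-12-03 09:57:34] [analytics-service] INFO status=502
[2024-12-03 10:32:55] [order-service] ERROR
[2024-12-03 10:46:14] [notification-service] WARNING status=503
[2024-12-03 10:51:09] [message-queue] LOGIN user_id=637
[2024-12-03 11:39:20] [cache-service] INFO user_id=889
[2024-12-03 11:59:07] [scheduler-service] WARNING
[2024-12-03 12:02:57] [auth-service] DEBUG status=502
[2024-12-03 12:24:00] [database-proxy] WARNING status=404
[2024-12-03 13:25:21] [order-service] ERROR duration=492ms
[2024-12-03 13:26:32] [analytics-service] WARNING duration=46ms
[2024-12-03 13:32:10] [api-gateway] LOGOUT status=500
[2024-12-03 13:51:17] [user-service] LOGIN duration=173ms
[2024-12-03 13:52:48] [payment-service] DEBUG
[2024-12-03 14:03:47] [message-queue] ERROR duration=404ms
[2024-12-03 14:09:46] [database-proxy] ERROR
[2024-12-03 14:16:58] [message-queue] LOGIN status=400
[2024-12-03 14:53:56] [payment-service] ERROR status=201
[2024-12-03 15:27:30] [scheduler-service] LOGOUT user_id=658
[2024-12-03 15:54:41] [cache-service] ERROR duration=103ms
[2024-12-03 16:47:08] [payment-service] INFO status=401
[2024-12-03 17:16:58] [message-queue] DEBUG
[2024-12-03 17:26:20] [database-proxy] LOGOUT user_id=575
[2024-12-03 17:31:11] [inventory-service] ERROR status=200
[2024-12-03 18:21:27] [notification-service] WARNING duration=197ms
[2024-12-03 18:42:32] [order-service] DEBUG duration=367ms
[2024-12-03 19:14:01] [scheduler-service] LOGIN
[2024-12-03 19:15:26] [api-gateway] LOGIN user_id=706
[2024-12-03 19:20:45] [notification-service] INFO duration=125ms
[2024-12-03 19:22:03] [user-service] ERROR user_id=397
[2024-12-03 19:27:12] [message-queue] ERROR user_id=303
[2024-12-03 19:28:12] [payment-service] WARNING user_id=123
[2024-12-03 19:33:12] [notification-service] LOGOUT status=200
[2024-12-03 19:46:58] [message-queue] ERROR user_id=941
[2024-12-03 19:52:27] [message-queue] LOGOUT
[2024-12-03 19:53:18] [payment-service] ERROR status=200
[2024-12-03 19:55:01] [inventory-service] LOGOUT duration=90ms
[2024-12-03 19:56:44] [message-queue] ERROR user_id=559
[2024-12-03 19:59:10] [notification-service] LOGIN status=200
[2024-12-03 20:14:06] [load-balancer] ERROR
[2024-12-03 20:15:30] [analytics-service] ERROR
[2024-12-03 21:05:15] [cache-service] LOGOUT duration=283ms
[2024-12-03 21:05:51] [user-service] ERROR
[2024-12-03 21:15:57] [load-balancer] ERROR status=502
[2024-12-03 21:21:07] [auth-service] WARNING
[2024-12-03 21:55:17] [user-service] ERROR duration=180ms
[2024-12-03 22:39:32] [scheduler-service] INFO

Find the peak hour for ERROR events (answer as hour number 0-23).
19

To find the peak hour:

1. Group all ERROR events by hour
2. Count events in each hour
3. Find hour with maximum count
4. Peak hour: 19 (with 5 events)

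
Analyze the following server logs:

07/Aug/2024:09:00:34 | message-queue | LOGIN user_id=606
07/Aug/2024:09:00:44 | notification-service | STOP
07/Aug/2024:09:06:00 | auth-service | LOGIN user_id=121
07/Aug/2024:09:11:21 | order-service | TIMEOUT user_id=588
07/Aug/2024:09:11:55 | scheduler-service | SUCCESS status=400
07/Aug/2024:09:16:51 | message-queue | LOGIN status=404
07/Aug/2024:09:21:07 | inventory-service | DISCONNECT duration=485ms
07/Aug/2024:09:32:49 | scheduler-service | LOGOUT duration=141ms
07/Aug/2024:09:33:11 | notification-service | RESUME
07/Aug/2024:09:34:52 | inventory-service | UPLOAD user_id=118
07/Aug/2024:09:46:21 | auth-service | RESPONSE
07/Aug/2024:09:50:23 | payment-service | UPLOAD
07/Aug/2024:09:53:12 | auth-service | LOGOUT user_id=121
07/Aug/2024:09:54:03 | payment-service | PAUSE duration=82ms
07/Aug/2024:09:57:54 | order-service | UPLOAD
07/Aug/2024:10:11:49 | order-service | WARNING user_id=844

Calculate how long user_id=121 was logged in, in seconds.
2832

To calculate session duration:

1. Find LOGIN event for user_id=121: 07/Aug/2024:09:06:00
2. Find LOGOUT event for user_id=121: 07/Aug/2024:09:53:12
3. Session duration: 07/Aug/2024:09:53:12 - 07/Aug/2024:09:06:00 = 2832 seconds (47 minutes)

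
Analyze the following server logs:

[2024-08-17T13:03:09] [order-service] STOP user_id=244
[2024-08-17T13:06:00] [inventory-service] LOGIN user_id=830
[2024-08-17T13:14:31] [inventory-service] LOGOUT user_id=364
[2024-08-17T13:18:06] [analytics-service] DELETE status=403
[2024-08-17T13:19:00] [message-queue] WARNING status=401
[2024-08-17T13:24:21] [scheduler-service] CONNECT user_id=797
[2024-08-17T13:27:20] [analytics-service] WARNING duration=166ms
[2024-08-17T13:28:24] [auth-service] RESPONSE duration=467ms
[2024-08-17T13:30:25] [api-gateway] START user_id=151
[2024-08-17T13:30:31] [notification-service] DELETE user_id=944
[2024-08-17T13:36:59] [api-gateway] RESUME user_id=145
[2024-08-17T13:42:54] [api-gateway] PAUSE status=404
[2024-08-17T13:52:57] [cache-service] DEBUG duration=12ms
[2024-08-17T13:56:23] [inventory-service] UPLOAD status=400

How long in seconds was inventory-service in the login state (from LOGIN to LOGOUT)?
511

To calculate state duration:

1. Find LOGIN event for inventory-service: 2024-08-17T13:06:00
2. Find LOGOUT event for inventory-service: 2024-08-17T13:14:31
3. Calculate duration: 2024-08-17T13:14:31 - 2024-08-17T13:06:00 = 511 seconds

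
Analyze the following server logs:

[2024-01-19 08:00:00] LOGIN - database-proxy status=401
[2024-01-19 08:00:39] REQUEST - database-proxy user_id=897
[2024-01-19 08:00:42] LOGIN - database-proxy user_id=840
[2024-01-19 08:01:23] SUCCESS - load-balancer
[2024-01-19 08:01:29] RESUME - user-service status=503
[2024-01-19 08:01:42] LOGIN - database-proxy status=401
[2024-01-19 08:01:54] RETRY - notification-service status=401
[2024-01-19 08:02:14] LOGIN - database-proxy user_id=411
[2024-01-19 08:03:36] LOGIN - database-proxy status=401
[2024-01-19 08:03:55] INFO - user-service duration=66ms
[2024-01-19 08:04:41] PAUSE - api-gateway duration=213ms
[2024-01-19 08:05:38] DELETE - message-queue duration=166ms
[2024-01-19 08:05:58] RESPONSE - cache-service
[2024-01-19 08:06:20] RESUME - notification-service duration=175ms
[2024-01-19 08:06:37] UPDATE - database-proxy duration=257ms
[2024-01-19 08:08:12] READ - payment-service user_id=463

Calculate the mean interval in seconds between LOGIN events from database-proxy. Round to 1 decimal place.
54.0

To calculate average interval:

1. Find all LOGIN events for database-proxy in order
2. Calculate time gaps between consecutive events
3. Compute mean of gaps: 216 / 4 = 54.0 seconds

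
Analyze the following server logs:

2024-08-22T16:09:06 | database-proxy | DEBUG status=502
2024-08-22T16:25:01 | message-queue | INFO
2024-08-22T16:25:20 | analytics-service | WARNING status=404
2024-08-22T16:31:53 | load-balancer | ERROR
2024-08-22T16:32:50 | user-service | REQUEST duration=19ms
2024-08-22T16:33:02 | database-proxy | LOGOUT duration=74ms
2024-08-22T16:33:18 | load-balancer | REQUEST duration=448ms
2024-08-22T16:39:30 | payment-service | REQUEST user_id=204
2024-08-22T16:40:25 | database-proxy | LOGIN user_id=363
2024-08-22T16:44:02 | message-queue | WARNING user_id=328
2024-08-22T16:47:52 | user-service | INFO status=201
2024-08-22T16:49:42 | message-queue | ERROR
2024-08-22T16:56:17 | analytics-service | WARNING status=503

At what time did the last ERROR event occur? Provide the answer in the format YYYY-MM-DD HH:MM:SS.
2024-08-22 16:49:42

To find the last event:

1. Filter for all ERROR events
2. Sort by timestamp
3. Select the last one
4. Timestamp: 2024-08-22 16:49:42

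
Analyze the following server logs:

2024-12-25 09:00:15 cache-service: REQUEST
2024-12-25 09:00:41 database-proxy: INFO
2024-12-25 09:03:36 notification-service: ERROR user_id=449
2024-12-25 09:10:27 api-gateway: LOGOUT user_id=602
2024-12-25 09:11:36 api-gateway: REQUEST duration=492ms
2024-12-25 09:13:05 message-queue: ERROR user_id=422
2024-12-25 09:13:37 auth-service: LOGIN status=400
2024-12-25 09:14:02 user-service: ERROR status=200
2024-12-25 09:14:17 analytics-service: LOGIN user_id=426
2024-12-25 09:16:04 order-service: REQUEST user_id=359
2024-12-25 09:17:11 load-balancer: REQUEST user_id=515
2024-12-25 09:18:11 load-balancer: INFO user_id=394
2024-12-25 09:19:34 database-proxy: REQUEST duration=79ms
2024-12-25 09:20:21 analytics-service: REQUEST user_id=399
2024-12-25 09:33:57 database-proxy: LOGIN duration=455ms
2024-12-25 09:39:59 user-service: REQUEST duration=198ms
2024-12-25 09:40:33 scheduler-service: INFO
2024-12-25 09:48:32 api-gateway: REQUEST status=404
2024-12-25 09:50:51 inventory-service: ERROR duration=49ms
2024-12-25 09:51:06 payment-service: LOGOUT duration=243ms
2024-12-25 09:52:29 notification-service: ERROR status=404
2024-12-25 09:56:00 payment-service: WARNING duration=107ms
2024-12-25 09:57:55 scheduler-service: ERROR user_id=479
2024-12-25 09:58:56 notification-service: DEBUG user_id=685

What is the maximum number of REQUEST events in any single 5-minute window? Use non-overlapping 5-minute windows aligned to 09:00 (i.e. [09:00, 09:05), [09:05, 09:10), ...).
3

To find the burst window:

1. Divide the log period into non-overlapping 5-minute windows starting at 09:00
2. Count REQUEST events in each window
3. Find the window with maximum count
4. Maximum events in a window: 3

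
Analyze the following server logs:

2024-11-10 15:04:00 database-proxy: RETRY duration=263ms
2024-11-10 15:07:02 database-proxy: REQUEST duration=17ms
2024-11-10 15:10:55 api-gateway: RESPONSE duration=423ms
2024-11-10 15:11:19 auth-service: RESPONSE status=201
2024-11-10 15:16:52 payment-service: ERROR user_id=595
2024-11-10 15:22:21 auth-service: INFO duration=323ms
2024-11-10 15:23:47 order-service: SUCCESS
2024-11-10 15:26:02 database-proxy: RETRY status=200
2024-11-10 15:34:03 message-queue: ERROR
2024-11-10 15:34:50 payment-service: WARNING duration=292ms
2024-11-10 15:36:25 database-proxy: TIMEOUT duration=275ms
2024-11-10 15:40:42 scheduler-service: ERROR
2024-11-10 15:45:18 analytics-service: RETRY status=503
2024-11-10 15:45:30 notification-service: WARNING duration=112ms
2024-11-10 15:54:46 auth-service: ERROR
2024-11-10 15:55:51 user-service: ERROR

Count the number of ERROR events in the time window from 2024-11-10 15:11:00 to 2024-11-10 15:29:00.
1

To count events in the time window:

1. Window boundaries: 2024-11-10 15:11:00 to 2024-11-10 15:29:00
2. Filter for ERROR events within this window
3. Count matching events: 1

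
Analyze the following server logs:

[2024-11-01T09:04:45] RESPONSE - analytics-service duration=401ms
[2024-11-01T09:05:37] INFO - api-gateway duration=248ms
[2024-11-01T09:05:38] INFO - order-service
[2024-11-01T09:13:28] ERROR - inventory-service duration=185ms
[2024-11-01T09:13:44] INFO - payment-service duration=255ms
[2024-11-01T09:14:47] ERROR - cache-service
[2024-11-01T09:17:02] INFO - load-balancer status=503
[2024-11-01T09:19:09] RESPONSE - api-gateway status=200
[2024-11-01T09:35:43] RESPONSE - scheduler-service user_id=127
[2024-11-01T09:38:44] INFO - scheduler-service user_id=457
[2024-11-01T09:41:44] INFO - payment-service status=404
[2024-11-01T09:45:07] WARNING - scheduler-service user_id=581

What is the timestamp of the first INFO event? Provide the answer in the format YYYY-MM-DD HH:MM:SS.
2024-11-01 09:05:37

To find the first event:

1. Filter for all INFO events
2. Sort by timestamp
3. Select the first one
4. Timestamp: 2024-11-01 09:05:37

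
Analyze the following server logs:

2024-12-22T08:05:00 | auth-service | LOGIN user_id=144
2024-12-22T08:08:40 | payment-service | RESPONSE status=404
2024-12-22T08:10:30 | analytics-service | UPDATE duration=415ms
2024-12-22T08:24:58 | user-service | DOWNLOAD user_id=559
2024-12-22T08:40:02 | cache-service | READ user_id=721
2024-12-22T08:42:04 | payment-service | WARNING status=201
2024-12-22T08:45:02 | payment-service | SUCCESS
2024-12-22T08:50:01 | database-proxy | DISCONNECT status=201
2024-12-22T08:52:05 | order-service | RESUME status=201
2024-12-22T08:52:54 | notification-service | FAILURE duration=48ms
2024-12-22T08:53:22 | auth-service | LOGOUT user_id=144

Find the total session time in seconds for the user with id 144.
2902

To calculate session duration:

1. Find LOGIN event for user_id=144: 2024-12-22T08:05:00
2. Find LOGOUT event for user_id=144: 2024-12-22T08:53:22
3. Session duration: 2024-12-22T08:53:22 - 2024-12-22T08:05:00 = 2902 seconds (48 minutes)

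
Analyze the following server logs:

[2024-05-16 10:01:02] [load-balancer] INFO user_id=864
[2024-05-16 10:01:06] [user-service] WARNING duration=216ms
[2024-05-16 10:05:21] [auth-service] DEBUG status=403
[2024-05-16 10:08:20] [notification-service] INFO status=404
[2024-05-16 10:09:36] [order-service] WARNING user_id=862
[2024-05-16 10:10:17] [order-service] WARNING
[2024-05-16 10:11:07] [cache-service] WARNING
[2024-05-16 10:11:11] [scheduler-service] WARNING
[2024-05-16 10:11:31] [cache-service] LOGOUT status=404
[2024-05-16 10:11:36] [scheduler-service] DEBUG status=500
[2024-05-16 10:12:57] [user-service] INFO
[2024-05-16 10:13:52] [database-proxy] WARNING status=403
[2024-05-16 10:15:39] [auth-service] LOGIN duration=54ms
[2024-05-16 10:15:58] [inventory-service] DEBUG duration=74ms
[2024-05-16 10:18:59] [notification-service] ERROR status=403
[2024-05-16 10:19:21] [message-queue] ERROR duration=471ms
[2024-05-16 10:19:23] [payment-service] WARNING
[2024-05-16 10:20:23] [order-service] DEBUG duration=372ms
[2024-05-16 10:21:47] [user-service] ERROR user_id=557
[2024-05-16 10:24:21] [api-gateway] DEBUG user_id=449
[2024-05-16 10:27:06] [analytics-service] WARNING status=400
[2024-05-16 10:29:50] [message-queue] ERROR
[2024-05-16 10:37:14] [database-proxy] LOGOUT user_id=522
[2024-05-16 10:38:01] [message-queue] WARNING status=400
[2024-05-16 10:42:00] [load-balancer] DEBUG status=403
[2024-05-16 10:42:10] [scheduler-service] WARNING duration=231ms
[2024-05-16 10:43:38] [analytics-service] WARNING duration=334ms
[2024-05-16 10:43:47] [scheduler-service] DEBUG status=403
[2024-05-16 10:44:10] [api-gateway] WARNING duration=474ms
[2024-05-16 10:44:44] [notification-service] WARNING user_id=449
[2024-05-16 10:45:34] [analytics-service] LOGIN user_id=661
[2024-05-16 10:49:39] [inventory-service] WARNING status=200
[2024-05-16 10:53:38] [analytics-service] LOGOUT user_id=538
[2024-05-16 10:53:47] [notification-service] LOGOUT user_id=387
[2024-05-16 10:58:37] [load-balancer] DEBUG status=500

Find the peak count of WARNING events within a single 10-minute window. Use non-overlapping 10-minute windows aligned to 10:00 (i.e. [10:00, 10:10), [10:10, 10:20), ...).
5

To find the burst window:

1. Divide the log period into non-overlapping 10-minute windows starting at 10:00
2. Count WARNING events in each window
3. Find the window with maximum count
4. Maximum events in a window: 5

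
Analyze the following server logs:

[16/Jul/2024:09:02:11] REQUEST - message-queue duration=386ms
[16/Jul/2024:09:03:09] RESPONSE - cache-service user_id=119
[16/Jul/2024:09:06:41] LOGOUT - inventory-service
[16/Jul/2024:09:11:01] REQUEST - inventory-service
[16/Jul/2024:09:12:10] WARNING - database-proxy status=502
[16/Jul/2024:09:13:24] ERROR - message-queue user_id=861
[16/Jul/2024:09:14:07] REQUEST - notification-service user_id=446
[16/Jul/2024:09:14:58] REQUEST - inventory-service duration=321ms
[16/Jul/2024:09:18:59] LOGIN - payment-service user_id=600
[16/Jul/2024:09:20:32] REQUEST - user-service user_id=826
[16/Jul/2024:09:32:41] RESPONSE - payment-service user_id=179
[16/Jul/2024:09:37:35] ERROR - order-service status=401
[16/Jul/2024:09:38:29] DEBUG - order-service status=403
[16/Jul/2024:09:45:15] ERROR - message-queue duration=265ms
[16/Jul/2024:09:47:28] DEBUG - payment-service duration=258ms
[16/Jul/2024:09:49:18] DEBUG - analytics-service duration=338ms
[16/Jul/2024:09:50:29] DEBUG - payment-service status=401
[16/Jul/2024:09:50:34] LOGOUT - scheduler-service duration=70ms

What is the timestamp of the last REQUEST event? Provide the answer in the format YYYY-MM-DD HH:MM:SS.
2024-07-16 09:20:32

To find the last event:

1. Filter for all REQUEST events
2. Sort by timestamp
3. Select the last one
4. Timestamp: 2024-07-16 09:20:32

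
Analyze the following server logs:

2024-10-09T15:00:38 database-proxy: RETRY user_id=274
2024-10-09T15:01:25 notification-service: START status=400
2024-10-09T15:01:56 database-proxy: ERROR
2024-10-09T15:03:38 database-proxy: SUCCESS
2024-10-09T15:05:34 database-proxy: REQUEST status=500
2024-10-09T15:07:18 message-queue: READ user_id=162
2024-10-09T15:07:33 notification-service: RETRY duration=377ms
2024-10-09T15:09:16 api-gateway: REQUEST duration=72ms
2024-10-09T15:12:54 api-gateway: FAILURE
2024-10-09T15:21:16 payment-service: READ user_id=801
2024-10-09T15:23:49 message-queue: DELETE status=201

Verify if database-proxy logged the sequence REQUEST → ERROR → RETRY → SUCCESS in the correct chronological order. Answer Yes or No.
No

To verify sequence order:

1. Find all events in sequence REQUEST → ERROR → RETRY → SUCCESS for database-proxy
2. Extract their timestamps
3. Check if timestamps are in ascending order
4. Result: No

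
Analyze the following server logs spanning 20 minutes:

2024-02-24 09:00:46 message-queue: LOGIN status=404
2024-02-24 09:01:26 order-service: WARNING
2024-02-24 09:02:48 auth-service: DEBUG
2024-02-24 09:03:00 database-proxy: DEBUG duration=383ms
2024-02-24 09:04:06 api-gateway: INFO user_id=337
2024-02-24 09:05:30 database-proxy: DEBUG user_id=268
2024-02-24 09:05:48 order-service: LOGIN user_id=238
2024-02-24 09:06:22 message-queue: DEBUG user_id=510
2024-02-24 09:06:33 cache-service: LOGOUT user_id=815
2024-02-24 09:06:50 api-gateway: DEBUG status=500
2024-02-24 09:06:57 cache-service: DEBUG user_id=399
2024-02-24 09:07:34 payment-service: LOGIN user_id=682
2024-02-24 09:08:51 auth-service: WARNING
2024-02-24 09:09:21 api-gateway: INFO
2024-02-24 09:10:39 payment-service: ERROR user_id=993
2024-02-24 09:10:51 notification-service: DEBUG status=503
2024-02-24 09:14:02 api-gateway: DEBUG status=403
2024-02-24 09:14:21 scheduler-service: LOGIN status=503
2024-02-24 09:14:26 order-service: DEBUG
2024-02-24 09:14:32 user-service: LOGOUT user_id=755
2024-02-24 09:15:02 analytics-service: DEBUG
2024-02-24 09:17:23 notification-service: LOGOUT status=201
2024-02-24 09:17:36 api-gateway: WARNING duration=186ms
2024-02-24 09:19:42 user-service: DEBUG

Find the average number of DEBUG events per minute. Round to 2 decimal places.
0.55

To calculate the rate:

1. Count total DEBUG events: 11
2. Total time period: 20 minutes
3. Rate = 11 / 20 = 0.55 events per minute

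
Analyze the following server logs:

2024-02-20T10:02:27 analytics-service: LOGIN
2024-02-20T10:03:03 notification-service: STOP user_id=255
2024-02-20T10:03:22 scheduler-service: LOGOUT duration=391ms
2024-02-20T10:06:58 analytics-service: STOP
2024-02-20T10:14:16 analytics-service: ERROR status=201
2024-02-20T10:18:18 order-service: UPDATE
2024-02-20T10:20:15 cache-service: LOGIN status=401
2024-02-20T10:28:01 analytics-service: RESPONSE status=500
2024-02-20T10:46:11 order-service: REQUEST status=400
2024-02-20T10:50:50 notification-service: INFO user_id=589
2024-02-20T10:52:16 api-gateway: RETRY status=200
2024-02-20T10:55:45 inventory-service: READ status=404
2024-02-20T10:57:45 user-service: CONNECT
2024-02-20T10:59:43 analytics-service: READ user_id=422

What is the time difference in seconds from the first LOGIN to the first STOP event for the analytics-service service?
271

To find the time between events:

1. Locate the first LOGIN event for analytics-service: 2024-02-20T10:02:27
2. Locate the first STOP event for analytics-service: 2024-02-20T10:06:58
3. Calculate the difference: 2024-02-20T10:06:58 - 2024-02-20T10:02:27 = 271 seconds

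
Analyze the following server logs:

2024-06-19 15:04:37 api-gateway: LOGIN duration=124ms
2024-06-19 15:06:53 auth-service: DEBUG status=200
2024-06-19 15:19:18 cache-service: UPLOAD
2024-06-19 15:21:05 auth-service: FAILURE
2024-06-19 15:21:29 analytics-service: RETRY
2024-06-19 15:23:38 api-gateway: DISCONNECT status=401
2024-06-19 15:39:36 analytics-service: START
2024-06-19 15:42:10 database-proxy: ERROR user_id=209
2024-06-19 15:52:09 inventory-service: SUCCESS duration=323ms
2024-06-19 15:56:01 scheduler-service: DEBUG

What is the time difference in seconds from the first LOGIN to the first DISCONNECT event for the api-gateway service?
1141

To find the time between events:

1. Locate the first LOGIN event for api-gateway: 2024-06-19 15:04:37
2. Locate the first DISCONNECT event for api-gateway: 2024-06-19 15:23:38
3. Calculate the difference: 2024-06-19 15:23:38 - 2024-06-19 15:04:37 = 1141 seconds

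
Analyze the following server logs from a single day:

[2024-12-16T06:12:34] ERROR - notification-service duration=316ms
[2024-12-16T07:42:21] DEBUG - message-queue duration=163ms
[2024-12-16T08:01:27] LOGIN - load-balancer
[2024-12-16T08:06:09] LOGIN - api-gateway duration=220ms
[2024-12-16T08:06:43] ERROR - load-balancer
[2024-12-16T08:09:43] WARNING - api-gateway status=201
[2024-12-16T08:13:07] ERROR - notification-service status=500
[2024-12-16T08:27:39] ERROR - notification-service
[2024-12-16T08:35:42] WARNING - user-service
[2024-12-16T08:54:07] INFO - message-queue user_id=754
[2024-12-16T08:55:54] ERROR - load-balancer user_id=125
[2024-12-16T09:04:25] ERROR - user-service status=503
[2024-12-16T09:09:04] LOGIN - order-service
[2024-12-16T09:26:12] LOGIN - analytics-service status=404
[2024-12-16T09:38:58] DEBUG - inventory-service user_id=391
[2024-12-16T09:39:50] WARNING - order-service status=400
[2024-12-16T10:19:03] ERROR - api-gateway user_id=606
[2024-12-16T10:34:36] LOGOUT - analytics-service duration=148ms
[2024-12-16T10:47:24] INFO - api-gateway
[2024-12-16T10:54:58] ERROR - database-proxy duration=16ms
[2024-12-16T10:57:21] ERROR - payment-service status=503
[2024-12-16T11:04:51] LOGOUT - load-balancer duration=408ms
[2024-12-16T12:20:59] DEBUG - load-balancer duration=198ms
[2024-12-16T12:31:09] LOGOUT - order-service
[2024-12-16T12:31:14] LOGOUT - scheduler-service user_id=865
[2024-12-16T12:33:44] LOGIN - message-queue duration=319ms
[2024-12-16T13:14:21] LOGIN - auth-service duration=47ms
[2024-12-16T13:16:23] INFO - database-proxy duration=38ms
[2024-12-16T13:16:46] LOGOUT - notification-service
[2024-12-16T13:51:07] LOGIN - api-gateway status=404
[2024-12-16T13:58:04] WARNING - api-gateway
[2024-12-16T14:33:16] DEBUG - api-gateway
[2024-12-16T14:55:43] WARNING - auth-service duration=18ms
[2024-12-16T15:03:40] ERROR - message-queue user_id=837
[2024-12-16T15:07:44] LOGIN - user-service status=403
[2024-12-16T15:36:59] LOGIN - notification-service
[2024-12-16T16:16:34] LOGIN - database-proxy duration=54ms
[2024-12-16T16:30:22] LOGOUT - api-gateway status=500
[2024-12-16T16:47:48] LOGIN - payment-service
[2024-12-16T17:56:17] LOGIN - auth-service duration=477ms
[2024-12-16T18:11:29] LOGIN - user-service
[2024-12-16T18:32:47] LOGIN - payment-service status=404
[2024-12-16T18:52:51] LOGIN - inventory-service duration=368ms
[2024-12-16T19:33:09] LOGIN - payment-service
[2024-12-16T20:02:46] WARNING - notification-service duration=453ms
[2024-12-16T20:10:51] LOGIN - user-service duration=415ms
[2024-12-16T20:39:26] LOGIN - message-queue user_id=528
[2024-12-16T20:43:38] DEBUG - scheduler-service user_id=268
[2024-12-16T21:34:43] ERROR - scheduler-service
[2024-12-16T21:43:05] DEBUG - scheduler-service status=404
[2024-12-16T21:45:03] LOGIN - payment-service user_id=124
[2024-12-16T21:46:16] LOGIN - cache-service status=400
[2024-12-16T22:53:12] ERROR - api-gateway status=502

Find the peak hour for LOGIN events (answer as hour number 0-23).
18

To find the peak hour:

1. Group all LOGIN events by hour
2. Count events in each hour
3. Find hour with maximum count
4. Peak hour: 18 (with 3 events)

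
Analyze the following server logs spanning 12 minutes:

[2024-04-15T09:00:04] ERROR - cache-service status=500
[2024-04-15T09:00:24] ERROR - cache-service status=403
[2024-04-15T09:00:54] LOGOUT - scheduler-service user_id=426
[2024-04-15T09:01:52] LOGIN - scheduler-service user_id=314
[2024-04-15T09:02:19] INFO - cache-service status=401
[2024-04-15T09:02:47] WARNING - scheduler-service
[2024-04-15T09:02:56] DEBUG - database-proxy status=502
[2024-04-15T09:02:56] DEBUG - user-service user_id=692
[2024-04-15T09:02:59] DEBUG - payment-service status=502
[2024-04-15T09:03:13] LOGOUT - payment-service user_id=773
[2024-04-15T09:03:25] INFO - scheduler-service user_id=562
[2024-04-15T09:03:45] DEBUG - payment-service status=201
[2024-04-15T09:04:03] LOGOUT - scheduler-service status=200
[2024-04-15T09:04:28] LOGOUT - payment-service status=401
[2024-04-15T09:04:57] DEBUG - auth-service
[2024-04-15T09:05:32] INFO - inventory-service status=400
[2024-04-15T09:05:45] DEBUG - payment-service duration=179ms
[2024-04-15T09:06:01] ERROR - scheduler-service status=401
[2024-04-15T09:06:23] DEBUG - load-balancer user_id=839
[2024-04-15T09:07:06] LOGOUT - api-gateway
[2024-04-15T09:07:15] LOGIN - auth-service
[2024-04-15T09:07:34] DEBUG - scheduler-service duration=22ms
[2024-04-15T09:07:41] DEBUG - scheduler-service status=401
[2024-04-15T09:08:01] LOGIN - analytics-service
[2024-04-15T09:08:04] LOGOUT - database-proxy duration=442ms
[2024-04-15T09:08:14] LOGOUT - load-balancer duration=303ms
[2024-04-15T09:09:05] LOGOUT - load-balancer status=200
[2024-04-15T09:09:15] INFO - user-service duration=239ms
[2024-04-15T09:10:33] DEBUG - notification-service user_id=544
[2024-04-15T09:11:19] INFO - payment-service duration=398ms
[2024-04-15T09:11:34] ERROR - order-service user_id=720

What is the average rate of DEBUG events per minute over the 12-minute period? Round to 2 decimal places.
0.83

To calculate the rate:

1. Count total DEBUG events: 10
2. Total time period: 12 minutes
3. Rate = 10 / 12 = 0.83 events per minute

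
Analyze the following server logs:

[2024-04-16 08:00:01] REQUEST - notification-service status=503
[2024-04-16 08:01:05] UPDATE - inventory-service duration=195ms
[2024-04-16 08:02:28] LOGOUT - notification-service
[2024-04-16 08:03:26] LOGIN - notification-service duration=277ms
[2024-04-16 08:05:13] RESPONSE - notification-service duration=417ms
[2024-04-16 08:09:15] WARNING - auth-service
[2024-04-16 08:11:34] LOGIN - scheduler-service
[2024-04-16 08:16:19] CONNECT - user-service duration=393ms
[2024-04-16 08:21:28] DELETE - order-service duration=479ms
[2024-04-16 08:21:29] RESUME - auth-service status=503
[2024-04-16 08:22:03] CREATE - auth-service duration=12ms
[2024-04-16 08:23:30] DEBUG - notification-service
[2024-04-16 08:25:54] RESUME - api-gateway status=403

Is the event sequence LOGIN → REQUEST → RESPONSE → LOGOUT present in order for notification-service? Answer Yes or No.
No

To verify sequence order:

1. Find all events in sequence LOGIN → REQUEST → RESPONSE → LOGOUT for notification-service
2. Extract their timestamps
3. Check if timestamps are in ascending order
4. Result: No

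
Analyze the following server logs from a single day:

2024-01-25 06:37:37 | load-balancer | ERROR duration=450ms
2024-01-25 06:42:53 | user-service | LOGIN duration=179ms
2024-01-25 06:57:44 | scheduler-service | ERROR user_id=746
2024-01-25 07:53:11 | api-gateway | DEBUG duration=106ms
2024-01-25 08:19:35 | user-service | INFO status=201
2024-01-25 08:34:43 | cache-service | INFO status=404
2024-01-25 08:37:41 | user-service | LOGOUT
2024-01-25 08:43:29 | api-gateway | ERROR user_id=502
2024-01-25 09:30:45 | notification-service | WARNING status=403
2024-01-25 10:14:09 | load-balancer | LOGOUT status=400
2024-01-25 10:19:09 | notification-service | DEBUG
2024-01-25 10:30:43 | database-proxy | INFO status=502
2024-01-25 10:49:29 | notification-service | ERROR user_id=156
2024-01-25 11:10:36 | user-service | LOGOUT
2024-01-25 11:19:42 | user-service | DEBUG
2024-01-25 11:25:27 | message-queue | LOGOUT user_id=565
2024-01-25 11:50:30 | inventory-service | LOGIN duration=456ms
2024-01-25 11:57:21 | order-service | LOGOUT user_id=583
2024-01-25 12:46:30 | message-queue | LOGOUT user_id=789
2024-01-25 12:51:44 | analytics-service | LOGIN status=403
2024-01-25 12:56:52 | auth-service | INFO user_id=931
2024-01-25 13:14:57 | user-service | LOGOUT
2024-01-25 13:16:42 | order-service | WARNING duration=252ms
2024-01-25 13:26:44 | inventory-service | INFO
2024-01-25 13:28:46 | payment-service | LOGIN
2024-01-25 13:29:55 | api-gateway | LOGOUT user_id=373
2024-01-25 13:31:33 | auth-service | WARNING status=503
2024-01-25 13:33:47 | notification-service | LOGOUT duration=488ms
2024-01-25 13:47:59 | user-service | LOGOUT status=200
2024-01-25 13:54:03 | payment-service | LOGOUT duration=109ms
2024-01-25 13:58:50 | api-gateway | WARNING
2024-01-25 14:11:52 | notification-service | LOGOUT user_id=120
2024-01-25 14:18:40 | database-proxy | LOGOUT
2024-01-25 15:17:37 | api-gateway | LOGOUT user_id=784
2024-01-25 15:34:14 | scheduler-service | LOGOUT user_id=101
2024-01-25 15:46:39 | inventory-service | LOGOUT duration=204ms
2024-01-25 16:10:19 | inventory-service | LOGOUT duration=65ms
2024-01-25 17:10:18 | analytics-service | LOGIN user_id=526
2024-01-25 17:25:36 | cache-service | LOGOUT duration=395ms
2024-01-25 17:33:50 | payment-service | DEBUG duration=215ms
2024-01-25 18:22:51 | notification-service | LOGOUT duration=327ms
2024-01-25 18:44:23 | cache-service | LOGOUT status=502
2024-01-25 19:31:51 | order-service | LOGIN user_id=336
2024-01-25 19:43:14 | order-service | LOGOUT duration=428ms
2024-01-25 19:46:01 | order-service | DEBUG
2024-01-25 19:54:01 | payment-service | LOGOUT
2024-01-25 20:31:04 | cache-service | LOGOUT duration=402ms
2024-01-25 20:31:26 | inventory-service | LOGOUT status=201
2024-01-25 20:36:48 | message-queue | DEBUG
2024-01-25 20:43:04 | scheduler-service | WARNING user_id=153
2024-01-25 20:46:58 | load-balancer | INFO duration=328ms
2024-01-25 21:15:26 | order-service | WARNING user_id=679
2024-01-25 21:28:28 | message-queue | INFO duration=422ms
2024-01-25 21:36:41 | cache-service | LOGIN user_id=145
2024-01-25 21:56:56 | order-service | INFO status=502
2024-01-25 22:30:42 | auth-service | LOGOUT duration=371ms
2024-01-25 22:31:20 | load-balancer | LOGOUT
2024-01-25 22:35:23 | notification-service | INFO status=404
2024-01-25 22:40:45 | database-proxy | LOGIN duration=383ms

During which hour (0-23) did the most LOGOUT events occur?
13

To find the peak hour:

1. Group all LOGOUT events by hour
2. Count events in each hour
3. Find hour with maximum count
4. Peak hour: 13 (with 5 events)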